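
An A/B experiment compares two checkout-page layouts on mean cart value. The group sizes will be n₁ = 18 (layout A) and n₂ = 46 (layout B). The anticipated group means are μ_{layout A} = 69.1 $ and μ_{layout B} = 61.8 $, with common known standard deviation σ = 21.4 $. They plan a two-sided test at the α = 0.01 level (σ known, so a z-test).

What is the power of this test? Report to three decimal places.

Standardized effect: d = |μ_{layout A} − μ_{layout B}| / σ = |69.1 − 61.8| / 21.4 = 0.3411
Noncentrality parameter: δ = d / √(1/n₁ + 1/n₂) = 0.3411 / √(1/18 + 1/46) = 1.2270
Two-sided α = 0.01 → critical value z_{0.005} = 2.576.
Power = Φ(δ − 2.576) + Φ(−δ − 2.576) = Φ(-1.349) + Φ(-3.803) = 0.0887 + 0.0001 = 0.0888.

Power ≈ 0.089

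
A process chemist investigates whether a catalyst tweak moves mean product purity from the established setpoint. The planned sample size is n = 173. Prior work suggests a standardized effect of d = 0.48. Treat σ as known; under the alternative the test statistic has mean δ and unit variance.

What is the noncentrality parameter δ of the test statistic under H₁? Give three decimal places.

δ ≈ 6.313

δ = d·√n = 0.48 × √173 = 6.3134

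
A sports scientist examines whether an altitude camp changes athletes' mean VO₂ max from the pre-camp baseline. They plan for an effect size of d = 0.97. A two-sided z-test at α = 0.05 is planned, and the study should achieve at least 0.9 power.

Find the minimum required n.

For power 0.9 need Φ(δ − z_{0.025}) = 0.9, so δ = z_{0.025} + z_{0.10} = 1.960 + 1.282 = 3.242.
(The Φ(−δ − z_{α/2}) term is vanishingly small for δ > 0 and is dropped in the standard sample-size formula.)
δ = d·√n ⇒ n = (δ/d)² = (3.242 / 0.97)² = 11.17.
Round up to the next whole unit.

n = 12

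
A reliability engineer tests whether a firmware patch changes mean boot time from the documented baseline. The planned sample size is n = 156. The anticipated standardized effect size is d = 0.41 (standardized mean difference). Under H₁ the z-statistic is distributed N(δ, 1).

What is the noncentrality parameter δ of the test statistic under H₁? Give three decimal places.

The noncentrality parameter scales effect size by the design's sample-size factor: δ = d·√n = 0.41 × √156 = 5.1209

δ ≈ 5.121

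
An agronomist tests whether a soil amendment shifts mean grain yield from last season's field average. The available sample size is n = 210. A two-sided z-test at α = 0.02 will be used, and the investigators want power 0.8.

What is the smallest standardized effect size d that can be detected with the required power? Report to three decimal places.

Required noncentrality: δ = z_{0.01} + z_{0.20} = 2.326 + 0.842 = 3.168.
(Lower-tail contribution to power is negligible for δ > 0.)
δ = d·√n ⇒ d = δ/√n = 3.168/√210 = 0.2186.

d ≈ 0.219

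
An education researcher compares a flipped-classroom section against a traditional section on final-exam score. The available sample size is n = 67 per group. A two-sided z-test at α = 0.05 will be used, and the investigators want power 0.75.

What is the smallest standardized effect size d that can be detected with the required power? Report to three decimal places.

Need Φ(δ − 1.960) = 0.75, so δ = 1.960 + 0.674 = 2.634.
(Lower-tail contribution to power is negligible for δ > 0.)
δ = d·√(n/2) ⇒ d = δ/√(n/2) = 2.634/√(67/2) = 0.4552.

d ≈ 0.455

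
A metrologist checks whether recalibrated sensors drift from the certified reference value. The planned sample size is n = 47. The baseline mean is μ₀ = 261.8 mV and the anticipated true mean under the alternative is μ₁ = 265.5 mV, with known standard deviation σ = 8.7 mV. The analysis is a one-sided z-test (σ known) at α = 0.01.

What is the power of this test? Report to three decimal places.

Standardized effect: d = |μ₁ − μ₀| / σ = |265.5 − 261.8| / 8.7 = 0.4253
Noncentrality parameter: δ = d·√n = 0.4253 × √47 = 2.9156
One-sided α = 0.01 → critical value z_{0.01} = 2.326.
Power = P(Z > 2.326 − δ) = Φ(0.589) = 0.7222.

Power ≈ 0.722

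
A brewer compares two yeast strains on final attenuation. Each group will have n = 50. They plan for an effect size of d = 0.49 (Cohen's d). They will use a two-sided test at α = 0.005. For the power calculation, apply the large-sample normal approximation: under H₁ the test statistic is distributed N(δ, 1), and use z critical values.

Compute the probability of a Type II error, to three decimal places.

β ≈ 0.639

Noncentrality parameter: δ = d·√(n/2) = 0.49 × √(50/2) = 2.4500
Critical value for a two-sided test at α = 0.005: z_{α/2} = 2.807.
Power = Φ(δ − 2.807) + Φ(−δ − 2.807) = Φ(-0.357) + Φ(-5.257) = 0.3605 + 0.0000 = 0.3605.
Type II error: β = 1 − power = 1 − 0.3605 = 0.6395.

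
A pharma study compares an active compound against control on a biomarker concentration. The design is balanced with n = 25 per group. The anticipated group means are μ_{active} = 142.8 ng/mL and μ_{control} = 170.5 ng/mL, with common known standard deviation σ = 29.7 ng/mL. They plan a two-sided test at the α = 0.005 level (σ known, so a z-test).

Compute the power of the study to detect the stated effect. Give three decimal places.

Standardized effect: d = |μ_{active} − μ_{control}| / σ = |142.8 − 170.5| / 29.7 = 0.9327
Noncentrality parameter: δ = d·√(n/2) = 0.9327 × √(25/2) = 3.2975
Two-sided α = 0.005 → critical value z_{0.0025} = 2.807.
Power = Φ(δ − 2.807) + Φ(−δ − 2.807) = Φ(0.490) + Φ(-6.104) = 0.6881 + 0.0000 = 0.6881.

Power ≈ 0.688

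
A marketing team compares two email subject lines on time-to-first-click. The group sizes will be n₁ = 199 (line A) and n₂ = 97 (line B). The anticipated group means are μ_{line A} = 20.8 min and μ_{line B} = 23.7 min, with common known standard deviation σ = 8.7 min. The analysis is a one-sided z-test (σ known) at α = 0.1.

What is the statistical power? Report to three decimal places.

Standardized effect: d = |μ_{line A} − μ_{line B}| / σ = |20.8 − 23.7| / 8.7 = 0.3333
Noncentrality parameter: δ = d / √(1/n₁ + 1/n₂) = 0.3333 / √(1/199 + 1/97) = 2.6918
One-sided α = 0.1 → critical value z_{0.1} = 1.282.
Power = P(Z > 1.282 − δ) = Φ(1.410) = 0.9208.

Power ≈ 0.921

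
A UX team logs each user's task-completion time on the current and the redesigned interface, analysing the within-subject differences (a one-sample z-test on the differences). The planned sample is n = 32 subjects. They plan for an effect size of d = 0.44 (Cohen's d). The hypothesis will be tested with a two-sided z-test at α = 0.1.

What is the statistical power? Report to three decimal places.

Power ≈ 0.801

Noncentrality parameter: δ = d·√n = 0.44 × √32 = 2.4890
Two-sided α = 0.1 → critical value z_{0.05} = 1.645.
Power = Φ(δ − 1.645) + Φ(−δ − 1.645) = Φ(0.844) + Φ(-4.134) = 0.8007 + 0.0000 = 0.8007.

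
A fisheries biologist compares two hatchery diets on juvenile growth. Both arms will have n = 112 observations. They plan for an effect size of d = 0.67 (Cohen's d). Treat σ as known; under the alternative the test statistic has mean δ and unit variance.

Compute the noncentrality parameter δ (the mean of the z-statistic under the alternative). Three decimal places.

δ = d·√(n/2) = 0.67 × √(112/2) = 5.0138

δ ≈ 5.014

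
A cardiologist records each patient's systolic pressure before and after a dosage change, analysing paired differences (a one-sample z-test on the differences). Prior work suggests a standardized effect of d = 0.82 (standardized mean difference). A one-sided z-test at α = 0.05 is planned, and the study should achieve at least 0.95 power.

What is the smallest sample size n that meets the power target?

n = 17

Set Φ(δ − 1.645) = 0.95; then δ − 1.645 = Φ⁻¹(0.95) = 1.645, giving δ = 3.290.
δ = d·√n ⇒ n = (δ/d)² = (3.290 / 0.82)² = 16.09.
Rounding up, n = 17.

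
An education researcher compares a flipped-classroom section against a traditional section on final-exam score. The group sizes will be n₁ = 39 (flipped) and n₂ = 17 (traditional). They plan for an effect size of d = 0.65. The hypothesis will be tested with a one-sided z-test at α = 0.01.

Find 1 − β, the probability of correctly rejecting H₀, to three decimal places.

Noncentrality parameter: λ = d / √(1/n₁ + 1/n₂) = 0.65 / √(1/39 + 1/17) = 2.2365
Critical value for a one-sided test at α = 0.01: z_α = 2.326.
Power = Φ(λ − 2.326) = Φ(-0.090) = 0.4642.

Power ≈ 0.464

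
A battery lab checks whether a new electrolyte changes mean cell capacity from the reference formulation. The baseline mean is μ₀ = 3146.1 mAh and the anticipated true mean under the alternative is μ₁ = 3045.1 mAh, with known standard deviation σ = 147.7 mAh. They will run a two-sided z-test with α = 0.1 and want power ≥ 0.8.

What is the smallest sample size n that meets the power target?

n = 14

Standardized effect: d = |μ₁ − μ₀| / σ = |3045.1 − 3146.1| / 147.7 = 0.6838
Set Φ(δ − 1.645) = 0.8; then δ − 1.645 = Φ⁻¹(0.8) = 0.842, giving δ = 2.486.
(Ignoring the negligible lower-tail rejection probability gives the usual closed-form inversion.)
δ = d·√n ⇒ n = (δ/d)² = (2.486 / 0.6838)² = 13.22.
Rounding up, n = 14.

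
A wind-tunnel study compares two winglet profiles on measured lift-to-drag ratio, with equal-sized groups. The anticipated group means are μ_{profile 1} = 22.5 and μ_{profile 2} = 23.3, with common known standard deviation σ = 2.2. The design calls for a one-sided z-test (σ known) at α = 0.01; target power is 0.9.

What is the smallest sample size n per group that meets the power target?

Standardized effect: d = |μ_{profile 1} − μ_{profile 2}| / σ = |22.5 − 23.3| / 2.2 = 0.3636
For power 0.9 need Φ(δ − z_{0.01}) = 0.9, so δ = z_{0.01} + z_{0.10} = 2.326 + 1.282 = 3.608.
δ = d·√(n/2) ⇒ n = 2(δ/d)² = 2 × (3.608 / 0.3636)² = 196.88.
Rounding up, n = 197 per group.

n = 197 per group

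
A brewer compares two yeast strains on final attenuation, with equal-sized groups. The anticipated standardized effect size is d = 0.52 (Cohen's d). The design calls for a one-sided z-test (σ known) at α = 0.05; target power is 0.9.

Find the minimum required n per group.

For power 0.9 need Φ(δ − z_{0.05}) = 0.9, so δ = z_{0.05} + z_{0.10} = 1.645 + 1.282 = 2.926.
δ = d·√(n/2) ⇒ n = 2(δ/d)² = 2 × (2.926 / 0.52)² = 63.34.
Round up to the next whole unit.

n = 64 per group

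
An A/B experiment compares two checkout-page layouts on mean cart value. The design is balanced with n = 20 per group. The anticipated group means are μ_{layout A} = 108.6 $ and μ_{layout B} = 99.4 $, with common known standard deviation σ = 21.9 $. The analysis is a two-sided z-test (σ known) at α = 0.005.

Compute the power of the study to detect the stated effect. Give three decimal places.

Power ≈ 0.070

Standardized effect: d = |μ_{layout A} − μ_{layout B}| / σ = |108.6 − 99.4| / 21.9 = 0.4201
Noncentrality parameter: δ = d·√(n/2) = 0.4201 × √(20/2) = 1.3284
Two-sided α = 0.005 → critical value z_{0.0025} = 2.807.
Power = Φ(δ − 2.807) + Φ(−δ − 2.807) = Φ(-1.479) + Φ(-4.135) = 0.0696 + 0.0000 = 0.0696.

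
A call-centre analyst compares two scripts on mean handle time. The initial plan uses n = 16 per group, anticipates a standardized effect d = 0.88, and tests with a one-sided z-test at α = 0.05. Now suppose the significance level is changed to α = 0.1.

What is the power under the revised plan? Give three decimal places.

δ = d·√(n/2) = 0.88 × √(16/2) = 2.4890 (unchanged). New critical value: z_{0.1} = 1.282.
Revised power = Φ(δ − 1.282) = Φ(1.207) = 0.8864.

Power ≈ 0.886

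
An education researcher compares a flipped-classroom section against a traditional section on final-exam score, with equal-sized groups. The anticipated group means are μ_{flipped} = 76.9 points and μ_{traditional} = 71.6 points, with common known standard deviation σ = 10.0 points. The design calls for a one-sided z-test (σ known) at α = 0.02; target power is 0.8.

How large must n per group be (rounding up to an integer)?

Standardized effect: d = |μ_{flipped} − μ_{traditional}| / σ = |76.9 − 71.6| / 10.0 = 0.5300
Set Φ(δ − 2.054) = 0.8; then δ − 2.054 = Φ⁻¹(0.8) = 0.842, giving δ = 2.895.
δ = d·√(n/2) ⇒ n = 2(δ/d)² = 2 × (2.895 / 0.5300)² = 59.69.
Rounding up, n = 60 per group.

n = 60 per group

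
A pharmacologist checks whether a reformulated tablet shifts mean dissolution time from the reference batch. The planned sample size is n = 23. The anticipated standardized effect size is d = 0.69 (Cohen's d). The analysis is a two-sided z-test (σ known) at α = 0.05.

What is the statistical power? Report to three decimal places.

Noncentrality parameter: δ = d·√n = 0.69 × √23 = 3.3091
Two-sided α = 0.05 → critical value z_{0.025} = 1.960.
Power = Φ(δ − 1.960) + Φ(−δ − 1.960) = Φ(1.349) + Φ(-5.269) = 0.9114 + 0.0000 = 0.9114.

Power ≈ 0.911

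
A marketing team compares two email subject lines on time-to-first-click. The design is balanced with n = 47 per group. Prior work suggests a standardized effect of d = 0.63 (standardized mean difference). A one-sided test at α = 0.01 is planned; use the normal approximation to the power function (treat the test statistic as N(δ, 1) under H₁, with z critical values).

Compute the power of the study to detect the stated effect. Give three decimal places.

Power ≈ 0.767

Noncentrality parameter: δ = d·√(n/2) = 0.63 × √(47/2) = 3.0540
One-sided α = 0.01 → critical value z_{0.01} = 2.326.
Power = P(Z > 2.326 − δ) = Φ(0.728) = 0.7666.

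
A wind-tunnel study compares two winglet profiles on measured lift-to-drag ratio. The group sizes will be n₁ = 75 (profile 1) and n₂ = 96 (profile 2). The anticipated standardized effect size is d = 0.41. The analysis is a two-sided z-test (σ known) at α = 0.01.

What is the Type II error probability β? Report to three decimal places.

β ≈ 0.466

Noncentrality parameter: δ = d / √(1/n₁ + 1/n₂) = 0.41 / √(1/75 + 1/96) = 2.6604
Critical value for a two-sided test at α = 0.01: z_{α/2} = 2.576.
Power = Φ(δ − 2.576) + Φ(−δ − 2.576) = Φ(0.085) + Φ(-5.236) = 0.5337 + 0.0000 = 0.5337.
Type II error: β = 1 − power = 1 − 0.5337 = 0.4663.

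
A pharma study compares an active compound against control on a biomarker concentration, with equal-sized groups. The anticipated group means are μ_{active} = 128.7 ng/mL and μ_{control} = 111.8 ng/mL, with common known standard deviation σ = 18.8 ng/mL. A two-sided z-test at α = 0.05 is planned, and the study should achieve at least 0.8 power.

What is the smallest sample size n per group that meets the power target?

n = 20 per group

Standardized effect: d = |μ_{active} − μ_{control}| / σ = |128.7 − 111.8| / 18.8 = 0.8989
Set Φ(δ − 1.960) = 0.8; then δ − 1.960 = Φ⁻¹(0.8) = 0.842, giving δ = 2.802.
(The Φ(−δ − z_{α/2}) term is vanishingly small for δ > 0 and is dropped in the standard sample-size formula.)
δ = d·√(n/2) ⇒ n = 2(δ/d)² = 2 × (2.802 / 0.8989)² = 19.43.
Rounding up, n = 20 per group.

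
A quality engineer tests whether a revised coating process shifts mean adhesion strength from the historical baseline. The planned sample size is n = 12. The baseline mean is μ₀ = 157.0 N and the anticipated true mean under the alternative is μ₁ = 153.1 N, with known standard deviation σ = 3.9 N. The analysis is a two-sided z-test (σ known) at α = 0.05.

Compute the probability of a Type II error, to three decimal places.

β ≈ 0.066

Standardized effect: d = |μ₁ − μ₀| / σ = |153.1 − 157.0| / 3.9 = 1.0000
Noncentrality parameter: δ = d·√n = 1.0000 × √12 = 3.4641
Two-sided α = 0.05 → critical value z_{0.025} = 1.960.
Power = Φ(δ − 1.960) + Φ(−δ − 1.960) = Φ(1.504) + Φ(-5.424) = 0.9337 + 0.0000 = 0.9337.
Type II error: β = 1 − power = 1 − 0.9337 = 0.0663.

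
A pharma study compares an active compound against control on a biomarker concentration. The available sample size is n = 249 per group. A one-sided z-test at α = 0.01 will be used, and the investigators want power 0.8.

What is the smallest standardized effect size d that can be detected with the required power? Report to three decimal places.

Required noncentrality: δ = z_{0.01} + z_{0.20} = 2.326 + 0.842 = 3.168.
δ = d·√(n/2) ⇒ d = δ/√(n/2) = 3.168/√(249/2) = 0.2839.

d ≈ 0.284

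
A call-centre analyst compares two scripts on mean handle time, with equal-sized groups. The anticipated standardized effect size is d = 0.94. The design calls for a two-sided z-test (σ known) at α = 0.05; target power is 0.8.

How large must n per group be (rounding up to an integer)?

For power 0.8 need Φ(δ − z_{0.025}) = 0.8, so δ = z_{0.025} + z_{0.20} = 1.960 + 0.842 = 2.802.
(For δ > 0 the lower-tail rejection region contributes negligibly to power, so the one-term inversion is standard.)
δ = d·√(n/2) ⇒ n = 2(δ/d)² = 2 × (2.802 / 0.94)² = 17.77.
Round up to the next whole unit.

n = 18 per group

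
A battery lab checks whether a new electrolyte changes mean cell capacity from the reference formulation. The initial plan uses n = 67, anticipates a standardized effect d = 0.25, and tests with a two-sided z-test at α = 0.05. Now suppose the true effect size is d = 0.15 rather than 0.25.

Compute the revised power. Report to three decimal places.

Power ≈ 0.233

With d = 0.15: δ = d·√n = 0.15 × √67 = 1.2278. Critical value z_{0.025} = 1.960.
Revised power = Φ(δ − 1.960) + Φ(−δ − 1.960) = Φ(-0.732) + Φ(-3.188) = 0.2320 + 0.0007 = 0.2328.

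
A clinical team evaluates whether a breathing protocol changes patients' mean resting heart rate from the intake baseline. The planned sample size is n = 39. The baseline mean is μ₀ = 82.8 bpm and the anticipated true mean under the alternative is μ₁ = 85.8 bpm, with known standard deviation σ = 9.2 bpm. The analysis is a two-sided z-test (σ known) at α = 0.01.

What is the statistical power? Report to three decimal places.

Power ≈ 0.295

Standardized effect: d = |μ₁ − μ₀| / σ = |85.8 − 82.8| / 9.2 = 0.3261
Noncentrality parameter: δ = d·√n = 0.3261 × √39 = 2.0364
Critical value for a two-sided test at α = 0.01: z_{α/2} = 2.576.
Power = Φ(δ − 2.576) + Φ(−δ − 2.576) = Φ(-0.539) + Φ(-4.612) = 0.2948 + 0.0000 = 0.2948.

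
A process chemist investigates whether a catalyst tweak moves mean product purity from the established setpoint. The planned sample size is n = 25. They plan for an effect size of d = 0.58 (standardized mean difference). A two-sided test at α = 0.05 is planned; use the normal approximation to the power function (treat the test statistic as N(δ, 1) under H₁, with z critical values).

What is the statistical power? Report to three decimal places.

Power ≈ 0.826

Noncentrality parameter: λ = d·√n = 0.58 × √25 = 2.9000
Critical value for a two-sided test at α = 0.05: z_{α/2} = 1.960.
Power = Φ(λ − 1.960) + Φ(−λ − 1.960) = Φ(0.940) + Φ(-4.860) = 0.8264 + 0.0000 = 0.8264.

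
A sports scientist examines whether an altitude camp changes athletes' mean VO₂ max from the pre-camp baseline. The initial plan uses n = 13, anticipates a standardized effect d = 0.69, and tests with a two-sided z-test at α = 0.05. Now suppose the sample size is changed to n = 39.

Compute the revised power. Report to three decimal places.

With n = 39: δ = d·√n = 0.69 × √39 = 4.3090. Critical value z_{0.025} = 1.960.
Revised power = Φ(δ − 1.960) + Φ(−δ − 1.960) = Φ(2.349) + Φ(-6.269) = 0.9906 + 0.0000 = 0.9906.

Power ≈ 0.991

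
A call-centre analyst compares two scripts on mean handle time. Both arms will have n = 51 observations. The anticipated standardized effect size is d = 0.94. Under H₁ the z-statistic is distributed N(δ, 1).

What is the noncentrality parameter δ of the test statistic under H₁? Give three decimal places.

The noncentrality parameter scales effect size by the design's sample-size factor: δ = d·√(n/2) = 0.94 × √(51/2) = 4.7468

δ ≈ 4.747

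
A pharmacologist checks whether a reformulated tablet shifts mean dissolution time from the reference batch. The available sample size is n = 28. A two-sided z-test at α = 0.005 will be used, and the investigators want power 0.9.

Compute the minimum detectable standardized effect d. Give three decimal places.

Required noncentrality: δ = z_{0.0025} + z_{0.10} = 2.807 + 1.282 = 4.089.
(Lower-tail contribution to power is negligible for δ > 0.)
δ = d·√n ⇒ d = δ/√n = 4.089/√28 = 0.7727.

d ≈ 0.773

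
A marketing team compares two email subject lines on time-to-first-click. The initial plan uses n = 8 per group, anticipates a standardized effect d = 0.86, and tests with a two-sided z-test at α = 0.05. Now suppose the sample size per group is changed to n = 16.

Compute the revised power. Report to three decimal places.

Power ≈ 0.682

With n = 16 per group: δ = d·√(n/2) = 0.86 × √(16/2) = 2.4324. Critical value z_{0.025} = 1.960.
Revised power = Φ(δ − 1.960) + Φ(−δ − 1.960) = Φ(0.472) + Φ(-4.392) = 0.6817 + 0.0000 = 0.6817.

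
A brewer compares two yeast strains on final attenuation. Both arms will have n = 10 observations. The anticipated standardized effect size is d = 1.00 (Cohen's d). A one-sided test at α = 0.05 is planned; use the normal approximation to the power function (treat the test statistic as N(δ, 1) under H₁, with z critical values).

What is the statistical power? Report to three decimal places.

Power ≈ 0.723

Noncentrality parameter: δ = d·√(n/2) = 1.00 × √(10/2) = 2.2361
Critical value for a one-sided test at α = 0.05: z_α = 1.645.
Power = P(Z > 1.645 − δ) = Φ(0.591) = 0.7228.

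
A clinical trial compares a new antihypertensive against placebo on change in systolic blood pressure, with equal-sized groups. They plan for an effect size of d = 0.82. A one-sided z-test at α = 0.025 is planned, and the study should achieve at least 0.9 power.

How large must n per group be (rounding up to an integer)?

n = 32 per group

For power 0.9 need Φ(δ − z_{0.025}) = 0.9, so δ = z_{0.025} + z_{0.10} = 1.960 + 1.282 = 3.242.
δ = d·√(n/2) ⇒ n = 2(δ/d)² = 2 × (3.242 / 0.82)² = 31.25.
Rounding up, n = 32 per group.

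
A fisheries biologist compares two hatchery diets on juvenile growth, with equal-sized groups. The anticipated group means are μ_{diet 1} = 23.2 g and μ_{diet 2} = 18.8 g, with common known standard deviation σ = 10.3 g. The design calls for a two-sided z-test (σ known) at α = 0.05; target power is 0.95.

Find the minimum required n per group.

Standardized effect: d = |μ_{diet 1} − μ_{diet 2}| / σ = |23.2 − 18.8| / 10.3 = 0.4272
For power 0.95 need Φ(δ − z_{0.025}) = 0.95, so δ = z_{0.025} + z_{0.05} = 1.960 + 1.645 = 3.605.
(The Φ(−δ − z_{α/2}) term is vanishingly small for δ > 0 and is dropped in the standard sample-size formula.)
δ = d·√(n/2) ⇒ n = 2(δ/d)² = 2 × (3.605 / 0.4272)² = 142.42.
Round up to the next whole unit.

n = 143 per group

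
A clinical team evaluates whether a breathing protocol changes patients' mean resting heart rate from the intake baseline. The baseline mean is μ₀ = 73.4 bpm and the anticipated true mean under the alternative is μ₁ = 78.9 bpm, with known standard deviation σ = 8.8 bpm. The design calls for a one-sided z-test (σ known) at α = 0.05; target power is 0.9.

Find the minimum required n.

n = 22

Standardized effect: d = |μ₁ − μ₀| / σ = |78.9 − 73.4| / 8.8 = 0.6250
For power 0.9 need Φ(δ − z_{0.05}) = 0.9, so δ = z_{0.05} + z_{0.10} = 1.645 + 1.282 = 2.926.
δ = d·√n ⇒ n = (δ/d)² = (2.926 / 0.6250)² = 21.92.
Rounding up, n = 22.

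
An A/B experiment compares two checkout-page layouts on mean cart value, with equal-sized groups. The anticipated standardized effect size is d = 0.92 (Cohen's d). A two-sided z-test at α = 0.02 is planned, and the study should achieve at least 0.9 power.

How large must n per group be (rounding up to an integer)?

For power 0.9 need Φ(δ − z_{0.01}) = 0.9, so δ = z_{0.01} + z_{0.10} = 2.326 + 1.282 = 3.608.
(For δ > 0 the lower-tail rejection region contributes negligibly to power, so the one-term inversion is standard.)
δ = d·√(n/2) ⇒ n = 2(δ/d)² = 2 × (3.608 / 0.92)² = 30.76.
Round up to the next whole unit.

n = 31 per group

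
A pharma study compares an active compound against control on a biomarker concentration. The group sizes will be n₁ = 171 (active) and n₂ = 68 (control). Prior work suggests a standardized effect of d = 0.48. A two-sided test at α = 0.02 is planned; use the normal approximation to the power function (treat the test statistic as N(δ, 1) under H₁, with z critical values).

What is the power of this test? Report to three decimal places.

Noncentrality parameter: δ = d / √(1/n₁ + 1/n₂) = 0.48 / √(1/171 + 1/68) = 3.3481
Critical value for a two-sided test at α = 0.02: z_{α/2} = 2.326.
Power = Φ(δ − 2.326) + Φ(−δ − 2.326) = Φ(1.022) + Φ(-5.674) = 0.8465 + 0.0000 = 0.8465.

Power ≈ 0.847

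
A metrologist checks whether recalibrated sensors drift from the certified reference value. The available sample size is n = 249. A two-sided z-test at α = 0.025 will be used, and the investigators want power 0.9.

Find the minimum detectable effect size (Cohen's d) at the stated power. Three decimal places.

d ≈ 0.223

Required noncentrality: δ = z_{0.0125} + z_{0.10} = 2.241 + 1.282 = 3.523.
(The second rejection-region term Φ(−δ − z_{α/2}) is negligible and dropped.)
δ = d·√n ⇒ d = δ/√n = 3.523/√249 = 0.2233.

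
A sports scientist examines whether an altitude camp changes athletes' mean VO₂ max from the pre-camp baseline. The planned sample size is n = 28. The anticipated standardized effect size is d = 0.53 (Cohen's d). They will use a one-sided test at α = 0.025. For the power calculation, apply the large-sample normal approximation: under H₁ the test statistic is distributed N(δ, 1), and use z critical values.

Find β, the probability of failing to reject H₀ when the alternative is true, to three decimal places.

Noncentrality parameter: δ = d·√n = 0.53 × √28 = 2.8045
One-sided α = 0.025 → critical value z_{0.025} = 1.960.
Power = Φ(δ − 1.960) = Φ(0.845) = 0.8008.
Type II error: β = 1 − power = 1 − 0.8008 = 0.1992.

β ≈ 0.199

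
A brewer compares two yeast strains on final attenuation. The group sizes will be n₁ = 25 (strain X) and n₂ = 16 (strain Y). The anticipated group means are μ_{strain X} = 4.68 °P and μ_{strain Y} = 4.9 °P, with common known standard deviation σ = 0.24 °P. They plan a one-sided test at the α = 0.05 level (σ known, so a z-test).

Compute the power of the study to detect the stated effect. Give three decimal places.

Standardized effect: d = |μ_{strain X} − μ_{strain Y}| / σ = |4.68 − 4.9| / 0.24 = 0.9167
Noncentrality parameter: δ = d / √(1/n₁ + 1/n₂) = 0.9167 / √(1/25 + 1/16) = 2.8632
Critical value for a one-sided test at α = 0.05: z_α = 1.645.
Power = P(Z > 1.645 − δ) = Φ(1.218) = 0.8885.

Power ≈ 0.888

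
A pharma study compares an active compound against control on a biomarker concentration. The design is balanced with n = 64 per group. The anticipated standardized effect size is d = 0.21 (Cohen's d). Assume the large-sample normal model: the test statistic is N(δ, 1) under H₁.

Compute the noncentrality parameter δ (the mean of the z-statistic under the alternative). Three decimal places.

The noncentrality parameter scales effect size by the design's sample-size factor: δ = d·√(n/2) = 0.21 × √(64/2) = 1.1879

δ ≈ 1.188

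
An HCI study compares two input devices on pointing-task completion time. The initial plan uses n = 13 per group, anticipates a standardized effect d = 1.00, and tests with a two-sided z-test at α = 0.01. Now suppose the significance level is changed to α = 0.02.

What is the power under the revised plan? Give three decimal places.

δ = d·√(n/2) = 1.00 × √(13/2) = 2.5495 (unchanged). New critical value: z_{0.01} = 2.326.
Revised power = Φ(δ − 2.326) + Φ(−δ − 2.326) = Φ(0.223) + Φ(-4.876) = 0.5883 + 0.0000 = 0.5883.

Power ≈ 0.588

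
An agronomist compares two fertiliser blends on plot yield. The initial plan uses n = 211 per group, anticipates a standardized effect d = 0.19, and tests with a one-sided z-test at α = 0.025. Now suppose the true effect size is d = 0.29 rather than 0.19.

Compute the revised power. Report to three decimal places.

With d = 0.29: δ = d·√(n/2) = 0.29 × √(211/2) = 2.9787. Critical value z_{0.025} = 1.960.
Revised power = Φ(δ − 1.960) = Φ(1.019) = 0.8458.

Power ≈ 0.846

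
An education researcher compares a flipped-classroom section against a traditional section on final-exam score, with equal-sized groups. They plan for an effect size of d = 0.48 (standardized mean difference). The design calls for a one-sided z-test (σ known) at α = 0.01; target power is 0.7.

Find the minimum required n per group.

Set Φ(δ − 2.326) = 0.7; then δ − 2.326 = Φ⁻¹(0.7) = 0.524, giving δ = 2.851.
δ = d·√(n/2) ⇒ n = 2(δ/d)² = 2 × (2.851 / 0.48)² = 70.54.
Round up to the next whole unit.

n = 71 per group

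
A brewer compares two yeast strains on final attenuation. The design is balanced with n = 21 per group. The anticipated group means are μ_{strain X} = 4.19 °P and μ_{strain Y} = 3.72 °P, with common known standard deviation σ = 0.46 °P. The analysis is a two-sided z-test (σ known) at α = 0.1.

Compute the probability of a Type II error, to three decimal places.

Standardized effect: d = |μ_{strain X} − μ_{strain Y}| / σ = |4.19 − 3.72| / 0.46 = 1.0217
Noncentrality parameter: δ = d·√(n/2) = 1.0217 × √(21/2) = 3.3108
Critical value for a two-sided test at α = 0.1: z_{α/2} = 1.645.
Power = Φ(δ − 1.645) + Φ(−δ − 1.645) = Φ(1.666) + Φ(-4.956) = 0.9521 + 0.0000 = 0.9521.
Type II error: β = 1 − power = 1 − 0.9521 = 0.0479.

β ≈ 0.048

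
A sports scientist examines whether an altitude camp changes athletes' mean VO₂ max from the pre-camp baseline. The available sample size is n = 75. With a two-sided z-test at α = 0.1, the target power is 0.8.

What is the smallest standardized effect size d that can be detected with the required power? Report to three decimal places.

d ≈ 0.287

Required noncentrality: δ = z_{0.05} + z_{0.20} = 1.645 + 0.842 = 2.486.
(Lower-tail contribution to power is negligible for δ > 0.)
δ = d·√n ⇒ d = δ/√n = 2.486/√75 = 0.2871.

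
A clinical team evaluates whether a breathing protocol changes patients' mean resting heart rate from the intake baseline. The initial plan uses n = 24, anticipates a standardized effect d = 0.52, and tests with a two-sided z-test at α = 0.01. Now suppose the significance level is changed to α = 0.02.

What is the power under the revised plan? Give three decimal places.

δ = d·√n = 0.52 × √24 = 2.5475 (unchanged). New critical value: z_{0.01} = 2.326.
Revised power = Φ(δ − 2.326) + Φ(−δ − 2.326) = Φ(0.221) + Φ(-4.874) = 0.5875 + 0.0000 = 0.5875.

Power ≈ 0.588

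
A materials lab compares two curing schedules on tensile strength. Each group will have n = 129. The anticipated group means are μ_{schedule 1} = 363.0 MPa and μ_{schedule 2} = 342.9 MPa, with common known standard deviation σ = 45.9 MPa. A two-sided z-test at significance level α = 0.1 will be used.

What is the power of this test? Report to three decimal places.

Standardized effect: d = |μ_{schedule 1} − μ_{schedule 2}| / σ = |363.0 − 342.9| / 45.9 = 0.4379
Noncentrality parameter: δ = d·√(n/2) = 0.4379 × √(129/2) = 3.5169
Critical value for a two-sided test at α = 0.1: z_{α/2} = 1.645.
Power = Φ(δ − 1.645) + Φ(−δ − 1.645) = Φ(1.872) + Φ(-5.162) = 0.9694 + 0.0000 = 0.9694.

Power ≈ 0.969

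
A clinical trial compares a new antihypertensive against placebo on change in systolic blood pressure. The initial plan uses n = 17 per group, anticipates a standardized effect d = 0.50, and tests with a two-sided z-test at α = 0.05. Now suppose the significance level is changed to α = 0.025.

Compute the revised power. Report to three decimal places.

Power ≈ 0.217

δ = d·√(n/2) = 0.50 × √(17/2) = 1.4577 (unchanged). New critical value: z_{0.0125} = 2.241.
Revised power = Φ(δ − 2.241) + Φ(−δ − 2.241) = Φ(-0.784) + Φ(-3.699) = 0.2166 + 0.0001 = 0.2167.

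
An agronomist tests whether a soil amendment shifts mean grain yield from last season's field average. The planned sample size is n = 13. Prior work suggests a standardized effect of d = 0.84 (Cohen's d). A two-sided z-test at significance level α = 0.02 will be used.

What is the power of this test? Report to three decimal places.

Power ≈ 0.759

Noncentrality parameter: δ = d·√n = 0.84 × √13 = 3.0287
Critical value for a two-sided test at α = 0.02: z_{α/2} = 2.326.
Power = Φ(δ − 2.326) + Φ(−δ − 2.326) = Φ(0.702) + Φ(-5.355) = 0.7588 + 0.0000 = 0.7588.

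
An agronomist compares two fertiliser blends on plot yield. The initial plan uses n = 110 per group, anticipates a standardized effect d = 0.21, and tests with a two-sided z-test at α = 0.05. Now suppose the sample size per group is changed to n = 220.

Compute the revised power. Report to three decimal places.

With n = 220 per group: δ = d·√(n/2) = 0.21 × √(220/2) = 2.2025. Critical value z_{0.025} = 1.960.
Revised power = Φ(δ − 1.960) + Φ(−δ − 1.960) = Φ(0.243) + Φ(-4.162) = 0.5958 + 0.0000 = 0.5958.

Power ≈ 0.596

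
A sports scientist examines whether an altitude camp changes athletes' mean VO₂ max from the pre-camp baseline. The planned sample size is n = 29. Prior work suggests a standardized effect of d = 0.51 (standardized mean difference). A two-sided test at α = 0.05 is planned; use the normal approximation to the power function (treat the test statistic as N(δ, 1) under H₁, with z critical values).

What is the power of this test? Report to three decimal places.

Power ≈ 0.784

Noncentrality parameter: δ = d·√n = 0.51 × √29 = 2.7464
Two-sided α = 0.05 → critical value z_{0.025} = 1.960.
Power = Φ(δ − 1.960) + Φ(−δ − 1.960) = Φ(0.786) + Φ(-4.706) = 0.7842 + 0.0000 = 0.7842.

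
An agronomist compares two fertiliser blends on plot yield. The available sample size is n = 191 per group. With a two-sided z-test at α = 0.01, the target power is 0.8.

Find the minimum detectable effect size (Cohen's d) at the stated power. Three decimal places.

Need Φ(δ − 2.576) = 0.8, so δ = 2.576 + 0.842 = 3.417.
(Lower-tail contribution to power is negligible for δ > 0.)
δ = d·√(n/2) ⇒ d = δ/√(n/2) = 3.417/√(191/2) = 0.3497.

d ≈ 0.350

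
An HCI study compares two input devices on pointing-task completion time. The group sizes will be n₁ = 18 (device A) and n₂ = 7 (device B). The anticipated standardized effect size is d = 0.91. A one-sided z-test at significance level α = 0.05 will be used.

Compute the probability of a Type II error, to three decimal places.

Noncentrality parameter: δ = d / √(1/n₁ + 1/n₂) = 0.91 / √(1/18 + 1/7) = 2.0429
Critical value for a one-sided test at α = 0.05: z_α = 1.645.
Power = P(Z > 1.645 − δ) = Φ(0.398) = 0.6547.
Type II error: β = 1 − power = 1 − 0.6547 = 0.3453.

β ≈ 0.345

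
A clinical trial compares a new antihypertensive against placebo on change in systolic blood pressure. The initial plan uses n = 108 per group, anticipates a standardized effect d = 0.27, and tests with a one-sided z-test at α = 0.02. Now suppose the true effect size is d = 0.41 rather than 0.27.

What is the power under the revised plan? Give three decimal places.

With d = 0.41: δ = d·√(n/2) = 0.41 × √(108/2) = 3.0129. Critical value z_{0.02} = 2.054.
Revised power = P(Z > 2.054 − δ) = Φ(0.959) = 0.8313.

Power ≈ 0.831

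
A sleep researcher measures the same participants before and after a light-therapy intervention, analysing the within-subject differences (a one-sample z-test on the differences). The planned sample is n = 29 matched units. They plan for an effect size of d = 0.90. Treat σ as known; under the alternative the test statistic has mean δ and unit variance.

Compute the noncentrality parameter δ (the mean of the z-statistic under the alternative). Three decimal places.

δ ≈ 4.847

δ = d·√n = 0.90 × √29 = 4.8466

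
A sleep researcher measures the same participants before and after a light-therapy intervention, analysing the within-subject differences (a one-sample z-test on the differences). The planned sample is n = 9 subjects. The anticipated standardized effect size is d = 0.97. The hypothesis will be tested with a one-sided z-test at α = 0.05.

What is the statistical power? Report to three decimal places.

Power ≈ 0.897

Noncentrality parameter: δ = d·√n = 0.97 × √9 = 2.9100
One-sided α = 0.05 → critical value z_{0.05} = 1.645.
Power = Φ(δ − 1.645) = Φ(1.265) = 0.8971.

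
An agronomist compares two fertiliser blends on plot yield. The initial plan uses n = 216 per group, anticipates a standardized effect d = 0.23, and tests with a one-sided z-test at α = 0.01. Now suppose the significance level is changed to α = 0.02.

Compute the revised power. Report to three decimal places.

δ = d·√(n/2) = 0.23 × √(216/2) = 2.3902 (unchanged). New critical value: z_{0.02} = 2.054.
Revised power = Φ(δ − 2.054) = Φ(0.336) = 0.6317.

Power ≈ 0.632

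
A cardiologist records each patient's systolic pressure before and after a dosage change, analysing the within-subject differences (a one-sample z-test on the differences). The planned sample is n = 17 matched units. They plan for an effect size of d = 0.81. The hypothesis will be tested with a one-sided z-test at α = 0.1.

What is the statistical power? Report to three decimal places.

Noncentrality parameter: δ = d·√n = 0.81 × √17 = 3.3397
Critical value for a one-sided test at α = 0.1: z_α = 1.282.
Power = Φ(δ − 1.282) = Φ(2.058) = 0.9802.

Power ≈ 0.980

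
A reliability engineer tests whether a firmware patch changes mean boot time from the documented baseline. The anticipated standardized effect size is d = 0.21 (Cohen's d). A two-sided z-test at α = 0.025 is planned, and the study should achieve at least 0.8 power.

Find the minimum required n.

For power 0.8 need Φ(δ − z_{0.0125}) = 0.8, so δ = z_{0.0125} + z_{0.20} = 2.241 + 0.842 = 3.083.
(The Φ(−δ − z_{α/2}) term is vanishingly small for δ > 0 and is dropped in the standard sample-size formula.)
δ = d·√n ⇒ n = (δ/d)² = (3.083 / 0.21)² = 215.53.
Round up to the next whole unit.

n = 216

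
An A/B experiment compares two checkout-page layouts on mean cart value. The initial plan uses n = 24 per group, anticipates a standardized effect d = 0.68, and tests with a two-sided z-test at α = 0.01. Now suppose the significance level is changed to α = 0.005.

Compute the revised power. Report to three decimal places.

Power ≈ 0.326

δ = d·√(n/2) = 0.68 × √(24/2) = 2.3556 (unchanged). New critical value: z_{0.0025} = 2.807.
Revised power = Φ(δ − 2.807) + Φ(−δ − 2.807) = Φ(-0.451) + Φ(-5.163) = 0.3258 + 0.0000 = 0.3258.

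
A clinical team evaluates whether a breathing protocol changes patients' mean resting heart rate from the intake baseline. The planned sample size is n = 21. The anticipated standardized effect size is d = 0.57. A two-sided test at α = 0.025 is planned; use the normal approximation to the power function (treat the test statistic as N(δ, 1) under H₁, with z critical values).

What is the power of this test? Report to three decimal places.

Power ≈ 0.645

Noncentrality parameter: δ = d·√n = 0.57 × √21 = 2.6121
Critical value for a two-sided test at α = 0.025: z_{α/2} = 2.241.
Power = Φ(δ − 2.241) + Φ(−δ − 2.241) = Φ(0.371) + Φ(-4.853) = 0.6446 + 0.0000 = 0.6446.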